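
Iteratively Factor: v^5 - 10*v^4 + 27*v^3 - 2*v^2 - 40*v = (v - 4)*(v^4 - 6*v^3 + 3*v^2 + 10*v) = (v - 5)*(v - 4)*(v^3 - v^2 - 2*v) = v*(v - 5)*(v - 4)*(v^2 - v - 2) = v*(v - 5)*(v - 4)*(v + 1)*(v - 2)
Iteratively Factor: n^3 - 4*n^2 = (n)*(n^2 - 4*n) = n*(n - 4)*(n)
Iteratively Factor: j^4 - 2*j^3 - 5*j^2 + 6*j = (j)*(j^3 - 2*j^2 - 5*j + 6) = j*(j + 2)*(j^2 - 4*j + 3) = j*(j - 3)*(j + 2)*(j - 1)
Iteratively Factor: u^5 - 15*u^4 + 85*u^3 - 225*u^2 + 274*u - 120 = (u - 2)*(u^4 - 13*u^3 + 59*u^2 - 107*u + 60) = (u - 5)*(u - 2)*(u^3 - 8*u^2 + 19*u - 12) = (u - 5)*(u - 2)*(u - 1)*(u^2 - 7*u + 12) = (u - 5)*(u - 3)*(u - 2)*(u - 1)*(u - 4)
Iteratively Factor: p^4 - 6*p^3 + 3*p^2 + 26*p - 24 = (p - 1)*(p^3 - 5*p^2 - 2*p + 24) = (p - 1)*(p + 2)*(p^2 - 7*p + 12) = (p - 4)*(p - 1)*(p + 2)*(p - 3)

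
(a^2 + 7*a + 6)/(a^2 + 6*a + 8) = (a^2 + 7*a + 6)/(a^2 + 6*a + 8)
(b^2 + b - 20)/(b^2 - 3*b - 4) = (b + 5)/(b + 1)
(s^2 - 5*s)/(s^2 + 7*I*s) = (s - 5)/(s + 7*I)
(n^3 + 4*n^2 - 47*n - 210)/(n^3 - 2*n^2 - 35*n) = (n + 6)/n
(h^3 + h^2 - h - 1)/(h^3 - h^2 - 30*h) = (-h^3 - h^2 + h + 1)/(h*(-h^2 + h + 30))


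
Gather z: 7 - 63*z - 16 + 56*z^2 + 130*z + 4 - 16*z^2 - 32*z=40*z^2 + 35*z - 5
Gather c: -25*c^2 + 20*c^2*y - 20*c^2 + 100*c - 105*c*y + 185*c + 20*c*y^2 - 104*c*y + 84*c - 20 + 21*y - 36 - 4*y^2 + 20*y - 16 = c^2*(20*y - 45) + c*(20*y^2 - 209*y + 369) - 4*y^2 + 41*y - 72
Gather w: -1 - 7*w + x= -7*w + x - 1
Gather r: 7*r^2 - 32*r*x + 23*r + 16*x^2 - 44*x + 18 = 7*r^2 + r*(23 - 32*x) + 16*x^2 - 44*x + 18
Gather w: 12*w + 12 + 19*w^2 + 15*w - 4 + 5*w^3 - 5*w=5*w^3 + 19*w^2 + 22*w + 8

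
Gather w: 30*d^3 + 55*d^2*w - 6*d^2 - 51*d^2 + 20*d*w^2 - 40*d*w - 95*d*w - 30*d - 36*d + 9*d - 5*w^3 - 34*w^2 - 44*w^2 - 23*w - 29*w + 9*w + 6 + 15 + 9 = 30*d^3 - 57*d^2 - 57*d - 5*w^3 + w^2*(20*d - 78) + w*(55*d^2 - 135*d - 43) + 30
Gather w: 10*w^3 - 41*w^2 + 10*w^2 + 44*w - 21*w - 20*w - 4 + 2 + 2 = 10*w^3 - 31*w^2 + 3*w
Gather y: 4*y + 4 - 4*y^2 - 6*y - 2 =-4*y^2 - 2*y + 2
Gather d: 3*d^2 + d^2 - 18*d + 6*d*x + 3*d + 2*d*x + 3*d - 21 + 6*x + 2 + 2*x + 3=4*d^2 + d*(8*x - 12) + 8*x - 16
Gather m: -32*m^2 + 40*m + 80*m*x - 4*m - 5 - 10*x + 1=-32*m^2 + m*(80*x + 36) - 10*x - 4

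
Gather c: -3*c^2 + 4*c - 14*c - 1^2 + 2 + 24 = -3*c^2 - 10*c + 25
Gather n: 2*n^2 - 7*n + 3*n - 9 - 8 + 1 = 2*n^2 - 4*n - 16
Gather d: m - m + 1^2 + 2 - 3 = 0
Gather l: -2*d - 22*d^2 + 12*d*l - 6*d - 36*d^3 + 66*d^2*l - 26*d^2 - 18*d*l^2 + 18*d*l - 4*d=-36*d^3 - 48*d^2 - 18*d*l^2 - 12*d + l*(66*d^2 + 30*d)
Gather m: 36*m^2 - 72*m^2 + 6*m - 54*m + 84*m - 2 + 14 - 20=-36*m^2 + 36*m - 8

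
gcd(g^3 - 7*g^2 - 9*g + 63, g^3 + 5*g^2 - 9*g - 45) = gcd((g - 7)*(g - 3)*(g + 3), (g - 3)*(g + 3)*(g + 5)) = g^2 - 9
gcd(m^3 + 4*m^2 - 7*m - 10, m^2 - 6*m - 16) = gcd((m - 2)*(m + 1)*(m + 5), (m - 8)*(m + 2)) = 1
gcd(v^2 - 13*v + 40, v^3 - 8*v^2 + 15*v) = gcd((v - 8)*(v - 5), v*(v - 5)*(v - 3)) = v - 5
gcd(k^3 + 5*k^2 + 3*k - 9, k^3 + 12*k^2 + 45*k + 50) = 1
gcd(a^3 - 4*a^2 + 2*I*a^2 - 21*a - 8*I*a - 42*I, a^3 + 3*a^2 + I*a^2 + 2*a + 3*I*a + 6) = a^2 + a*(3 + 2*I) + 6*I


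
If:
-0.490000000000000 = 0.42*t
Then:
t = -1.17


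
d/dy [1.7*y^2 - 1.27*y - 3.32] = 3.4*y - 1.27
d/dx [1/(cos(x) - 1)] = sin(x)/(cos(x) - 1)^2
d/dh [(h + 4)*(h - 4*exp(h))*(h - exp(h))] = (1 - exp(h))*(h + 4)*(h - 4*exp(h)) - (h + 4)*(h - exp(h))*(4*exp(h) - 1) + (h - 4*exp(h))*(h - exp(h))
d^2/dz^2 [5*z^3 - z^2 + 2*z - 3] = 30*z - 2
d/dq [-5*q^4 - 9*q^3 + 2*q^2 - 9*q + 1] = -20*q^3 - 27*q^2 + 4*q - 9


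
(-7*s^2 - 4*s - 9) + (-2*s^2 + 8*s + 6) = -9*s^2 + 4*s - 3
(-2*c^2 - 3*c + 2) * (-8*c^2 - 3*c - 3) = 16*c^4 + 30*c^3 - c^2 + 3*c - 6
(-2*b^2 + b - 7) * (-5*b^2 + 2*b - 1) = 10*b^4 - 9*b^3 + 39*b^2 - 15*b + 7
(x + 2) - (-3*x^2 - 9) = 3*x^2 + x + 11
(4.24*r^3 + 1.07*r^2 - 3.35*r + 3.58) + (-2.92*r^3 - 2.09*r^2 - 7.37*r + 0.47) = 1.32*r^3 - 1.02*r^2 - 10.72*r + 4.05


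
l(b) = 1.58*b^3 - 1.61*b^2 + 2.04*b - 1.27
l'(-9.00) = 414.96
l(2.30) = 14.13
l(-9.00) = -1301.86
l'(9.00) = 357.00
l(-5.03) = -253.34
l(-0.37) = -2.33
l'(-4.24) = 100.91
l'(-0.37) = 3.88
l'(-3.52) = 72.10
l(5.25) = 193.70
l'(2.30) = 19.71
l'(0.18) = 1.61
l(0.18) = -0.95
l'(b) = 4.74*b^2 - 3.22*b + 2.04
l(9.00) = 1038.50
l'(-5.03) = 138.16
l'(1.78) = 11.33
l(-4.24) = -159.30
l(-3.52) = -97.31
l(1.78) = 6.17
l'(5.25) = 115.78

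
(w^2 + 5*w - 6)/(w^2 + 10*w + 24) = (w - 1)/(w + 4)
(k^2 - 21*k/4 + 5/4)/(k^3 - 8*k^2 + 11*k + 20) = (k - 1/4)/(k^2 - 3*k - 4)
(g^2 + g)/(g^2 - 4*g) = (g + 1)/(g - 4)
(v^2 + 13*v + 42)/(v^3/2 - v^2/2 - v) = 2*(v^2 + 13*v + 42)/(v*(v^2 - v - 2))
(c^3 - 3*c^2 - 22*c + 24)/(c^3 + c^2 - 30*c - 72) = (c - 1)/(c + 3)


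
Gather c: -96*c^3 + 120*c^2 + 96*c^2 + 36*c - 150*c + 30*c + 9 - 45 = -96*c^3 + 216*c^2 - 84*c - 36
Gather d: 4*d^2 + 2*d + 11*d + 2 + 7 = 4*d^2 + 13*d + 9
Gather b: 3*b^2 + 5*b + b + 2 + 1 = 3*b^2 + 6*b + 3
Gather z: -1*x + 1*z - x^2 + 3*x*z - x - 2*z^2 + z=-x^2 - 2*x - 2*z^2 + z*(3*x + 2)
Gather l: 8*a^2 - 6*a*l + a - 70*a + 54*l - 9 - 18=8*a^2 - 69*a + l*(54 - 6*a) - 27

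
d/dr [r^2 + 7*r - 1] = 2*r + 7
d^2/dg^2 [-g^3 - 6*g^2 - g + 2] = -6*g - 12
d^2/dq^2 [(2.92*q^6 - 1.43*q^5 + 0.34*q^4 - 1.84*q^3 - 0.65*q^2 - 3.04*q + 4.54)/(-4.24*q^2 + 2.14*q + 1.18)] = (-629.935104*q^8 + 949.095168*q^7 + 9.44031999999987*q^6 - 385.61832*q^5 - 12.779016*q^4 + 182.449744*q^3 - 448.000128*q^2 + 353.795328*q - 100.55492)/(76.225024*q^6 - 115.416192*q^5 - 5.388192*q^4 + 54.440744*q^3 + 1.499544*q^2 - 8.939208*q - 1.643032)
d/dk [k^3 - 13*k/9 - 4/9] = 3*k^2 - 13/9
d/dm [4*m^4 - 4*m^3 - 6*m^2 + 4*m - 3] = 16*m^3 - 12*m^2 - 12*m + 4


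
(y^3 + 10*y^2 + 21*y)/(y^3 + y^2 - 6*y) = (y + 7)/(y - 2)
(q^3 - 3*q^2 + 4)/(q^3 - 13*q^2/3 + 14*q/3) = 3*(q^2 - q - 2)/(q*(3*q - 7))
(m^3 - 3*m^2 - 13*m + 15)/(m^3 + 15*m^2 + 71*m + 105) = (m^2 - 6*m + 5)/(m^2 + 12*m + 35)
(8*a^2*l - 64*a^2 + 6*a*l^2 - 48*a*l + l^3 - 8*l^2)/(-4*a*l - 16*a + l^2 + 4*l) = (-8*a^2*l + 64*a^2 - 6*a*l^2 + 48*a*l - l^3 + 8*l^2)/(4*a*l + 16*a - l^2 - 4*l)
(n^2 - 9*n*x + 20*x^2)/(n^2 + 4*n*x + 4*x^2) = (n^2 - 9*n*x + 20*x^2)/(n^2 + 4*n*x + 4*x^2)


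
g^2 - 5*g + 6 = (g - 3)*(g - 2)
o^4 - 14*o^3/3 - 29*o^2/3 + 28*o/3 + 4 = (o - 6)*(o - 1)*(o + 1/3)*(o + 2)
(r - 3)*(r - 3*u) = r^2 - 3*r*u - 3*r + 9*u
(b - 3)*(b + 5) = b^2 + 2*b - 15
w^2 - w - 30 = (w - 6)*(w + 5)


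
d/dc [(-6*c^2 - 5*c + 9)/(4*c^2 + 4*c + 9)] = (-4*c^2 - 180*c - 81)/(16*c^4 + 32*c^3 + 88*c^2 + 72*c + 81)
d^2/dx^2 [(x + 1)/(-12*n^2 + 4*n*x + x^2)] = 2*(4*(2*n + x)^2*(x + 1) - (4*n + 3*x + 1)*(-12*n^2 + 4*n*x + x^2))/(-12*n^2 + 4*n*x + x^2)^3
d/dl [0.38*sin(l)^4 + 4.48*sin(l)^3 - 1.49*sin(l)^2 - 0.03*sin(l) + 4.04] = (1.52*sin(l)^3 + 13.44*sin(l)^2 - 2.98*sin(l) - 0.03)*cos(l)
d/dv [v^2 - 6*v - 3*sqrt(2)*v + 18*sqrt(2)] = 2*v - 6 - 3*sqrt(2)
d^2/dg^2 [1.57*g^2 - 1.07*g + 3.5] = 3.14000000000000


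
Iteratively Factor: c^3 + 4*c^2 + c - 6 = (c + 3)*(c^2 + c - 2) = (c + 2)*(c + 3)*(c - 1)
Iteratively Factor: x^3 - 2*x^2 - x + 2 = (x + 1)*(x^2 - 3*x + 2) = (x - 1)*(x + 1)*(x - 2)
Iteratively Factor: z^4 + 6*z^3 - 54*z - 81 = (z + 3)*(z^3 + 3*z^2 - 9*z - 27) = (z - 3)*(z + 3)*(z^2 + 6*z + 9) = (z - 3)*(z + 3)^2*(z + 3)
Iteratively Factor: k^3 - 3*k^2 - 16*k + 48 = (k - 4)*(k^2 + k - 12) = (k - 4)*(k - 3)*(k + 4)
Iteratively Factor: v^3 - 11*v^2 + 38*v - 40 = (v - 5)*(v^2 - 6*v + 8) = (v - 5)*(v - 4)*(v - 2)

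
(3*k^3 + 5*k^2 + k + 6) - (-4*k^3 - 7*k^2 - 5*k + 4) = 7*k^3 + 12*k^2 + 6*k + 2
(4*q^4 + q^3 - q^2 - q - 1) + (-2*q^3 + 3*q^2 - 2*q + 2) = 4*q^4 - q^3 + 2*q^2 - 3*q + 1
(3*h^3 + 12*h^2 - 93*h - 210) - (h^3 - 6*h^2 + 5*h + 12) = 2*h^3 + 18*h^2 - 98*h - 222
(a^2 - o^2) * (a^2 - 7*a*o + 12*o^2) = a^4 - 7*a^3*o + 11*a^2*o^2 + 7*a*o^3 - 12*o^4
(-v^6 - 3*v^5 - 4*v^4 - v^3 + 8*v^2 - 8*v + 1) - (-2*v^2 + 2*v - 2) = -v^6 - 3*v^5 - 4*v^4 - v^3 + 10*v^2 - 10*v + 3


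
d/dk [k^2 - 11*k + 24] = 2*k - 11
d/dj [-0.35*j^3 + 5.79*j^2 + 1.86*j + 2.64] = -1.05*j^2 + 11.58*j + 1.86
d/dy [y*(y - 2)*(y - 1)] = 3*y^2 - 6*y + 2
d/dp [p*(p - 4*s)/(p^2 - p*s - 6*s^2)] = (-p*(p - 4*s)*(2*p - s) + 2*(-p + 2*s)*(-p^2 + p*s + 6*s^2))/(-p^2 + p*s + 6*s^2)^2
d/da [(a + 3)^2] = 2*a + 6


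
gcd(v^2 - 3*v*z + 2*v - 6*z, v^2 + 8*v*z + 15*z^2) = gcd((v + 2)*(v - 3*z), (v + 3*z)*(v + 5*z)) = 1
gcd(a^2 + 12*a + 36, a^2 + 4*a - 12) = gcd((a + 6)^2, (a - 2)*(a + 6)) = a + 6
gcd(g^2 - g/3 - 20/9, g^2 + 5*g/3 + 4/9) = g + 4/3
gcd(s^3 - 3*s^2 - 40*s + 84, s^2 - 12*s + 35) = s - 7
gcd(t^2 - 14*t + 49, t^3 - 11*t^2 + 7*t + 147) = t^2 - 14*t + 49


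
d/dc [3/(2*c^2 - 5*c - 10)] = 3*(5 - 4*c)/(-2*c^2 + 5*c + 10)^2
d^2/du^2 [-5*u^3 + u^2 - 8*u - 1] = 2 - 30*u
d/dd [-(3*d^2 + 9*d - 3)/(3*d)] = -1 - 1/d^2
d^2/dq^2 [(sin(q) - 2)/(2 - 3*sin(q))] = 4*(-3*sin(q)^2 - 2*sin(q) + 6)/(3*sin(q) - 2)^3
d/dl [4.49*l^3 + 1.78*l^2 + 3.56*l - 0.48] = 13.47*l^2 + 3.56*l + 3.56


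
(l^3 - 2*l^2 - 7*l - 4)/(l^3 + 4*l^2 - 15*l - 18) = (l^2 - 3*l - 4)/(l^2 + 3*l - 18)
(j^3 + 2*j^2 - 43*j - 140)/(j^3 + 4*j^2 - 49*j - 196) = (j + 5)/(j + 7)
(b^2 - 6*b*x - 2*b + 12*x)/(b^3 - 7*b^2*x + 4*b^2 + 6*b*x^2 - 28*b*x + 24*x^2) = (2 - b)/(-b^2 + b*x - 4*b + 4*x)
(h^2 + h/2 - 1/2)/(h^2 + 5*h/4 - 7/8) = 4*(h + 1)/(4*h + 7)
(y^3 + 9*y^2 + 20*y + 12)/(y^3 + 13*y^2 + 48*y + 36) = (y + 2)/(y + 6)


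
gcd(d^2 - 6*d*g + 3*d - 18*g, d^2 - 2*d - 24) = 1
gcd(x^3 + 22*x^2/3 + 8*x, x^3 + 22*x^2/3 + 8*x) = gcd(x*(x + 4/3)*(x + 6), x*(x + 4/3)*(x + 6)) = x^3 + 22*x^2/3 + 8*x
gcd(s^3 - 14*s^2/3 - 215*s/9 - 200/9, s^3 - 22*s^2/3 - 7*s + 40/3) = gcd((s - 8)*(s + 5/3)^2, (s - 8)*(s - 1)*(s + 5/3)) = s^2 - 19*s/3 - 40/3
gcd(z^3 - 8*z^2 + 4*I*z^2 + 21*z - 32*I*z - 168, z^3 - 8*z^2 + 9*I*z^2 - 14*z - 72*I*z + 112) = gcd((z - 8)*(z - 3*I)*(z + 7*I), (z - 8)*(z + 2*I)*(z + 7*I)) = z^2 + z*(-8 + 7*I) - 56*I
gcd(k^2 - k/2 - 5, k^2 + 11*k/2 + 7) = k + 2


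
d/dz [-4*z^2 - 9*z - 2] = -8*z - 9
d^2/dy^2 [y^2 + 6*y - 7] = 2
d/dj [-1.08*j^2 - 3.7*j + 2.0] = -2.16*j - 3.7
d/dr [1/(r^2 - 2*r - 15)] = 2*(1 - r)/(-r^2 + 2*r + 15)^2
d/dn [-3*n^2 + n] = 1 - 6*n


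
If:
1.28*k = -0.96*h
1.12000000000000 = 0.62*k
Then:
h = -2.41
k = 1.81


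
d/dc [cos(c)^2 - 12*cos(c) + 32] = 2*(6 - cos(c))*sin(c)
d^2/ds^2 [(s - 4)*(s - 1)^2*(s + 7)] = 12*s^2 + 6*s - 66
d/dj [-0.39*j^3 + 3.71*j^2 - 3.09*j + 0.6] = -1.17*j^2 + 7.42*j - 3.09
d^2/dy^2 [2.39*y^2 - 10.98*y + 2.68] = 4.78000000000000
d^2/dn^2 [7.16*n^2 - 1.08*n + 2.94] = 14.3200000000000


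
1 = 1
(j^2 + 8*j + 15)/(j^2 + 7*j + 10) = (j + 3)/(j + 2)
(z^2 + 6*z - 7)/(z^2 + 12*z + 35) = (z - 1)/(z + 5)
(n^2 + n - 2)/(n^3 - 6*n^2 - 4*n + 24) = (n - 1)/(n^2 - 8*n + 12)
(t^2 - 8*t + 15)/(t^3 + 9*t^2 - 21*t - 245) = (t - 3)/(t^2 + 14*t + 49)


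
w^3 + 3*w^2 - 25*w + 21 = (w - 3)*(w - 1)*(w + 7)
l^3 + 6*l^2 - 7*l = l*(l - 1)*(l + 7)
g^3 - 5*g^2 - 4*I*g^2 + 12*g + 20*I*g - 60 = (g - 5)*(g - 6*I)*(g + 2*I)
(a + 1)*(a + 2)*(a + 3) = a^3 + 6*a^2 + 11*a + 6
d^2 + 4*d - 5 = (d - 1)*(d + 5)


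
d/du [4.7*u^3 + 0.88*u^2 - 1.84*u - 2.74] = 14.1*u^2 + 1.76*u - 1.84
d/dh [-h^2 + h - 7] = 1 - 2*h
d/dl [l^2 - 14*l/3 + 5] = 2*l - 14/3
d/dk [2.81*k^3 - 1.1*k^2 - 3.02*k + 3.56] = 8.43*k^2 - 2.2*k - 3.02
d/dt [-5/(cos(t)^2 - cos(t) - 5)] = 5*(1 - 2*cos(t))*sin(t)/(sin(t)^2 + cos(t) + 4)^2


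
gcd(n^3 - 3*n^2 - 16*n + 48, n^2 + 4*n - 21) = n - 3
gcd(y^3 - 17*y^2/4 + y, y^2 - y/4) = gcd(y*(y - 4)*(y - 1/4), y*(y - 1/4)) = y^2 - y/4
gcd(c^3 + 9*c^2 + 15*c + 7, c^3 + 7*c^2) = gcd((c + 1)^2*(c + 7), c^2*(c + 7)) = c + 7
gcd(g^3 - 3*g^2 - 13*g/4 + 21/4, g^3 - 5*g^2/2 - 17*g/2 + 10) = g - 1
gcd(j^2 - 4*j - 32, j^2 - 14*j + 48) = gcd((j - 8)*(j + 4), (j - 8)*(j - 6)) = j - 8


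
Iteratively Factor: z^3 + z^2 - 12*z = (z + 4)*(z^2 - 3*z) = z*(z + 4)*(z - 3)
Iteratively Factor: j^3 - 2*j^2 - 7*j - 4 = (j - 4)*(j^2 + 2*j + 1) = (j - 4)*(j + 1)*(j + 1)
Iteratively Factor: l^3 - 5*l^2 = (l)*(l^2 - 5*l) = l^2*(l - 5)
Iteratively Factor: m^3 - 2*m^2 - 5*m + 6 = (m + 2)*(m^2 - 4*m + 3) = (m - 3)*(m + 2)*(m - 1)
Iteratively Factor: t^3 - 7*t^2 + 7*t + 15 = (t + 1)*(t^2 - 8*t + 15) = (t - 3)*(t + 1)*(t - 5)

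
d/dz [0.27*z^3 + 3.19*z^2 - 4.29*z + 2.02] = 0.81*z^2 + 6.38*z - 4.29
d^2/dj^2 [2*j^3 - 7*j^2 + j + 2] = 12*j - 14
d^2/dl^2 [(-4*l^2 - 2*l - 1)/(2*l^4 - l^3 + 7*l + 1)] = 6*(-16*l^8 - 8*l^7 - 4*l^6 + 120*l^5 + 30*l^4 - 10*l^3 + 7*l^2 - l - 13)/(8*l^12 - 12*l^11 + 6*l^10 + 83*l^9 - 72*l^8 + 9*l^7 + 297*l^6 - 63*l^5 - 36*l^4 + 340*l^3 + 147*l^2 + 21*l + 1)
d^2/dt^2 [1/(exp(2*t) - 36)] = 4*(exp(2*t) + 36)*exp(2*t)/(exp(2*t) - 36)^3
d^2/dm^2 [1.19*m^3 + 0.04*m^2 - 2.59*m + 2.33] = 7.14*m + 0.08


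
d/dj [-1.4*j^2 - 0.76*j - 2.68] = -2.8*j - 0.76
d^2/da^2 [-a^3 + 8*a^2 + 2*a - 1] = 16 - 6*a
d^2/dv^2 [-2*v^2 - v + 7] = -4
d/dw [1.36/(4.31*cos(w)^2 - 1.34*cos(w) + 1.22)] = (11.7232*cos(w) - 1.8224)*sin(w)/(4.31*cos(w)^2 - 1.34*cos(w) + 1.22)^2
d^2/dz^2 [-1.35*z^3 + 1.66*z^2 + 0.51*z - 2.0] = 3.32 - 8.1*z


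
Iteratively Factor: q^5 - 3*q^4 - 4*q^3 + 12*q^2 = (q - 2)*(q^4 - q^3 - 6*q^2) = (q - 2)*(q + 2)*(q^3 - 3*q^2) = q*(q - 2)*(q + 2)*(q^2 - 3*q) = q^2*(q - 2)*(q + 2)*(q - 3)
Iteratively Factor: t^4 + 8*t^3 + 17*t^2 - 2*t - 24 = (t + 4)*(t^3 + 4*t^2 + t - 6) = (t + 2)*(t + 4)*(t^2 + 2*t - 3) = (t - 1)*(t + 2)*(t + 4)*(t + 3)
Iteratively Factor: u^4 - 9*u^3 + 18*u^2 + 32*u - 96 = (u + 2)*(u^3 - 11*u^2 + 40*u - 48) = (u - 4)*(u + 2)*(u^2 - 7*u + 12) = (u - 4)*(u - 3)*(u + 2)*(u - 4)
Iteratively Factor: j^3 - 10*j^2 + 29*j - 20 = (j - 5)*(j^2 - 5*j + 4) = (j - 5)*(j - 1)*(j - 4)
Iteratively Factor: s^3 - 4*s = (s + 2)*(s^2 - 2*s) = (s - 2)*(s + 2)*(s)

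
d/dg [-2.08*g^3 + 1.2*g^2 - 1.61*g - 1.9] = -6.24*g^2 + 2.4*g - 1.61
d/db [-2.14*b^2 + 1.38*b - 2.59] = 1.38 - 4.28*b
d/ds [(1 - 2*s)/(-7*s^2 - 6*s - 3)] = 2*(-7*s^2 + 7*s + 6)/(49*s^4 + 84*s^3 + 78*s^2 + 36*s + 9)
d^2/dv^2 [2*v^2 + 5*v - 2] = 4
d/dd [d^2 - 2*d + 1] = 2*d - 2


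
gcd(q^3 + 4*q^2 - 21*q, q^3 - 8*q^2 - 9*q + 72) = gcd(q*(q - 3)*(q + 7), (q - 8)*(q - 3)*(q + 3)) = q - 3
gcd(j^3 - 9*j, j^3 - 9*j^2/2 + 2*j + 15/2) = j - 3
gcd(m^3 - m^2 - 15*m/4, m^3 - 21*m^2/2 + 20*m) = m^2 - 5*m/2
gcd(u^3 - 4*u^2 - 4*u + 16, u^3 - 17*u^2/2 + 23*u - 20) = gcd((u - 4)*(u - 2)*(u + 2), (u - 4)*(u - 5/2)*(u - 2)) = u^2 - 6*u + 8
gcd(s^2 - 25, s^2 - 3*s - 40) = s + 5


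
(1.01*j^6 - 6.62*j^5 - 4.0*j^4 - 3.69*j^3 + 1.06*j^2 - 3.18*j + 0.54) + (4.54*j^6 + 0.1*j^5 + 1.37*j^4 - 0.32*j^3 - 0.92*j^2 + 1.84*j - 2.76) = 5.55*j^6 - 6.52*j^5 - 2.63*j^4 - 4.01*j^3 + 0.14*j^2 - 1.34*j - 2.22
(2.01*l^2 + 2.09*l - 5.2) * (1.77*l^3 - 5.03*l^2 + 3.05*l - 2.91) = 3.5577*l^5 - 6.411*l^4 - 13.5862*l^3 + 26.6814*l^2 - 21.9419*l + 15.132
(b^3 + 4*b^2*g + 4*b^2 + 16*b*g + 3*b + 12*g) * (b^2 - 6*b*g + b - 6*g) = b^5 - 2*b^4*g + 5*b^4 - 24*b^3*g^2 - 10*b^3*g + 7*b^3 - 120*b^2*g^2 - 14*b^2*g + 3*b^2 - 168*b*g^2 - 6*b*g - 72*g^2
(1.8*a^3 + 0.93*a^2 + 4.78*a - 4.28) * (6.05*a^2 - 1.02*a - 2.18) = 10.89*a^5 + 3.7905*a^4 + 24.0464*a^3 - 32.797*a^2 - 6.0548*a + 9.3304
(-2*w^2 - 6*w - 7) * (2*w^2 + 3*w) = -4*w^4 - 18*w^3 - 32*w^2 - 21*w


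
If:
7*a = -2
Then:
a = -2/7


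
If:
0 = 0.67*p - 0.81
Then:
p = 1.21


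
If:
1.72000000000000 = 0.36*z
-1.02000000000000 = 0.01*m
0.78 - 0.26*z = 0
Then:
No Solution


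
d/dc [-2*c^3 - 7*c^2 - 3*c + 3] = -6*c^2 - 14*c - 3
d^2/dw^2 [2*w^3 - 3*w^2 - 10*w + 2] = 12*w - 6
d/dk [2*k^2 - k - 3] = 4*k - 1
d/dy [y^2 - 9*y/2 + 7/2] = 2*y - 9/2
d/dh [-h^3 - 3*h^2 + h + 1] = -3*h^2 - 6*h + 1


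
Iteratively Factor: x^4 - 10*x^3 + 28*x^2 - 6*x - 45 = (x - 3)*(x^3 - 7*x^2 + 7*x + 15) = (x - 5)*(x - 3)*(x^2 - 2*x - 3) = (x - 5)*(x - 3)^2*(x + 1)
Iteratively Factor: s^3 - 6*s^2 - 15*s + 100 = (s - 5)*(s^2 - s - 20) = (s - 5)^2*(s + 4)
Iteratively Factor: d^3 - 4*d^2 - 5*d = (d + 1)*(d^2 - 5*d) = (d - 5)*(d + 1)*(d)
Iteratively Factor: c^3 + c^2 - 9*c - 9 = (c + 3)*(c^2 - 2*c - 3) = (c + 1)*(c + 3)*(c - 3)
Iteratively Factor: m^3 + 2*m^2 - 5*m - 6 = (m - 2)*(m^2 + 4*m + 3) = (m - 2)*(m + 3)*(m + 1)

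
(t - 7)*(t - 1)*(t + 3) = t^3 - 5*t^2 - 17*t + 21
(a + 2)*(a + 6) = a^2 + 8*a + 12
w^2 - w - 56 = (w - 8)*(w + 7)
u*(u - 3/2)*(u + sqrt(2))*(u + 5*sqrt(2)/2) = u^4 - 3*u^3/2 + 7*sqrt(2)*u^3/2 - 21*sqrt(2)*u^2/4 + 5*u^2 - 15*u/2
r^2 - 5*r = r*(r - 5)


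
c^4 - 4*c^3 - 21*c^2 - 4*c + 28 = (c - 7)*(c - 1)*(c + 2)^2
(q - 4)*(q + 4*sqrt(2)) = q^2 - 4*q + 4*sqrt(2)*q - 16*sqrt(2)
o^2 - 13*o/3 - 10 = (o - 6)*(o + 5/3)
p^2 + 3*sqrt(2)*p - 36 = (p - 3*sqrt(2))*(p + 6*sqrt(2))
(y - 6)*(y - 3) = y^2 - 9*y + 18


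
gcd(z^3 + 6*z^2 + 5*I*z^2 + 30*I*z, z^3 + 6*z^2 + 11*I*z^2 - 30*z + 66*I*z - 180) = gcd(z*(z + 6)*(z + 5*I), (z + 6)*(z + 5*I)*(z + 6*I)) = z^2 + z*(6 + 5*I) + 30*I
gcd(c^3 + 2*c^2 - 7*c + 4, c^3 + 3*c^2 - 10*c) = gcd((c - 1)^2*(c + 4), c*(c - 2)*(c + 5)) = 1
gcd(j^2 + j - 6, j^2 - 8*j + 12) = j - 2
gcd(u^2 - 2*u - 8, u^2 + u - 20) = u - 4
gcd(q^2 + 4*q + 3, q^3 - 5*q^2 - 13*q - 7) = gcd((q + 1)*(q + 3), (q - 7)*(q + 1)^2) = q + 1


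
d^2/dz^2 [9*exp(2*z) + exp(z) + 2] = (36*exp(z) + 1)*exp(z)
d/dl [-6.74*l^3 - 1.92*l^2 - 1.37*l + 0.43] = -20.22*l^2 - 3.84*l - 1.37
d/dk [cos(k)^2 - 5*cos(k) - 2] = (5 - 2*cos(k))*sin(k)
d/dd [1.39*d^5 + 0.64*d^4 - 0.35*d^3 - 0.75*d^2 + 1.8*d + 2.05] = 6.95*d^4 + 2.56*d^3 - 1.05*d^2 - 1.5*d + 1.8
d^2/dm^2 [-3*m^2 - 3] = -6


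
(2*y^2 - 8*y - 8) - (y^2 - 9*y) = y^2 + y - 8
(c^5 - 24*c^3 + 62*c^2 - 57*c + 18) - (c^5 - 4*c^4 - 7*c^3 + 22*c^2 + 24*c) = 4*c^4 - 17*c^3 + 40*c^2 - 81*c + 18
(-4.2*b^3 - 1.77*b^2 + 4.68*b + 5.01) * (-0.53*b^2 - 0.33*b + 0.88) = 2.226*b^5 + 2.3241*b^4 - 5.5923*b^3 - 5.7573*b^2 + 2.4651*b + 4.4088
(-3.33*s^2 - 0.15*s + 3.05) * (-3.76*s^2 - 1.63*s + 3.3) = 12.5208*s^4 + 5.9919*s^3 - 22.2125*s^2 - 5.4665*s + 10.065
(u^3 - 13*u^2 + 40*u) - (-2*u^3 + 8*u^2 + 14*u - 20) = 3*u^3 - 21*u^2 + 26*u + 20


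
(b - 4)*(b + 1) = b^2 - 3*b - 4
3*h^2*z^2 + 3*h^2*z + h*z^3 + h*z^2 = z*(3*h + z)*(h*z + h)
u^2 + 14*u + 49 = (u + 7)^2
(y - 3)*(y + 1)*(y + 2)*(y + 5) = y^4 + 5*y^3 - 7*y^2 - 41*y - 30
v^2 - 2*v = v*(v - 2)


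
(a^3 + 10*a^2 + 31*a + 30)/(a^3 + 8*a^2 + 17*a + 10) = (a + 3)/(a + 1)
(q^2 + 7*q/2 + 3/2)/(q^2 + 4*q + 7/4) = 2*(q + 3)/(2*q + 7)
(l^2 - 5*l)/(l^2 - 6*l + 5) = l/(l - 1)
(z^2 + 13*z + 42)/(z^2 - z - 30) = (z^2 + 13*z + 42)/(z^2 - z - 30)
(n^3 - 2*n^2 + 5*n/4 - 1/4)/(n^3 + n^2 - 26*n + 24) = (n^2 - n + 1/4)/(n^2 + 2*n - 24)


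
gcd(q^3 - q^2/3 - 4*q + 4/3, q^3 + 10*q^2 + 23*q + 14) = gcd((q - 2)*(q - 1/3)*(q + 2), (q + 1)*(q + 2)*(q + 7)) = q + 2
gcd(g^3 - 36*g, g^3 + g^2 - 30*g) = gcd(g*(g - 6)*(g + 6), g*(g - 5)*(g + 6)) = g^2 + 6*g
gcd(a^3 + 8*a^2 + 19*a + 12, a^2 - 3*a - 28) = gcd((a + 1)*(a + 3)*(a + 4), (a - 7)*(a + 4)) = a + 4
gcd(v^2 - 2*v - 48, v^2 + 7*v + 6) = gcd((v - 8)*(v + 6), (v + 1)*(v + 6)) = v + 6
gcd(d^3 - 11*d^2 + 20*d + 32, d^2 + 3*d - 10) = 1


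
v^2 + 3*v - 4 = (v - 1)*(v + 4)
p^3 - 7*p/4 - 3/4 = (p - 3/2)*(p + 1/2)*(p + 1)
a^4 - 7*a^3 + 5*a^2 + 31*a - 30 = (a - 5)*(a - 3)*(a - 1)*(a + 2)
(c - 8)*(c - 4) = c^2 - 12*c + 32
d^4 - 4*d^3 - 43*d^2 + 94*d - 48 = (d - 8)*(d - 1)^2*(d + 6)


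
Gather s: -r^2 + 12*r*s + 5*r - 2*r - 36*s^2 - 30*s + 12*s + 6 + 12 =-r^2 + 3*r - 36*s^2 + s*(12*r - 18) + 18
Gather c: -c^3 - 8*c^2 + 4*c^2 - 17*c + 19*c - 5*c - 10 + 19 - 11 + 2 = -c^3 - 4*c^2 - 3*c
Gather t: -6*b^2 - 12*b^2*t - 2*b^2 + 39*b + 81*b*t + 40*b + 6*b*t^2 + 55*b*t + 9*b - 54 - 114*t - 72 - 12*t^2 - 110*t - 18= -8*b^2 + 88*b + t^2*(6*b - 12) + t*(-12*b^2 + 136*b - 224) - 144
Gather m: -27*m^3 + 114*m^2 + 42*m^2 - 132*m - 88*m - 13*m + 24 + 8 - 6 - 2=-27*m^3 + 156*m^2 - 233*m + 24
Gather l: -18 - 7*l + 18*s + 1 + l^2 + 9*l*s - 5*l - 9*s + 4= l^2 + l*(9*s - 12) + 9*s - 13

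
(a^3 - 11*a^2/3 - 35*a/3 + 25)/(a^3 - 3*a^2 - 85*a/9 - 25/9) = 3*(3*a^2 + 4*a - 15)/(9*a^2 + 18*a + 5)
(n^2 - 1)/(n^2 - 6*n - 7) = (n - 1)/(n - 7)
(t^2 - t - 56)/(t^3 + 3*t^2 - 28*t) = (t - 8)/(t*(t - 4))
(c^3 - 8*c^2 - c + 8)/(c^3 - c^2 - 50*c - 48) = (c - 1)/(c + 6)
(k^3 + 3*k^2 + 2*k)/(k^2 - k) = (k^2 + 3*k + 2)/(k - 1)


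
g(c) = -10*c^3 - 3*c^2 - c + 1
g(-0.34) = 1.39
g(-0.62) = 2.85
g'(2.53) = -208.21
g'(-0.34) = -2.43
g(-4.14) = 663.30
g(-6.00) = 2059.00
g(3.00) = -299.00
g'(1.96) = -128.01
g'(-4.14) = -490.35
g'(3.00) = -289.00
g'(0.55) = -13.38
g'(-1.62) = -70.01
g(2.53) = -182.68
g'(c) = -30*c^2 - 6*c - 1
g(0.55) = -2.12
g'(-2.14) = -125.55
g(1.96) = -87.78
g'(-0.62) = -8.81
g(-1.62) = 37.26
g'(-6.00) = -1045.00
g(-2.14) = 87.40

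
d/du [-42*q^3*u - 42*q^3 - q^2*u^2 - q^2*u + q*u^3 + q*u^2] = q*(-42*q^2 - 2*q*u - q + 3*u^2 + 2*u)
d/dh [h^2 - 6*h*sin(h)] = -6*h*cos(h) + 2*h - 6*sin(h)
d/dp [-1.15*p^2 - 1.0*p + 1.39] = -2.3*p - 1.0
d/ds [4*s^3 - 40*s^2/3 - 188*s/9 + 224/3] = 12*s^2 - 80*s/3 - 188/9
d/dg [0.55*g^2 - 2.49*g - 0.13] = 1.1*g - 2.49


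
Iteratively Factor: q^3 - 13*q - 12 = (q + 3)*(q^2 - 3*q - 4) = (q + 1)*(q + 3)*(q - 4)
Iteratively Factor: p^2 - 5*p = (p)*(p - 5)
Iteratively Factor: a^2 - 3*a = (a)*(a - 3)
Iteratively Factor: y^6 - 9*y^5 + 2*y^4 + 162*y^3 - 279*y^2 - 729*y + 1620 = (y + 3)*(y^5 - 12*y^4 + 38*y^3 + 48*y^2 - 423*y + 540) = (y - 4)*(y + 3)*(y^4 - 8*y^3 + 6*y^2 + 72*y - 135) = (y - 4)*(y - 3)*(y + 3)*(y^3 - 5*y^2 - 9*y + 45) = (y - 5)*(y - 4)*(y - 3)*(y + 3)*(y^2 - 9) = (y - 5)*(y - 4)*(y - 3)*(y + 3)^2*(y - 3)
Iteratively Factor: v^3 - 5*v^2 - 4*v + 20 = (v - 2)*(v^2 - 3*v - 10) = (v - 2)*(v + 2)*(v - 5)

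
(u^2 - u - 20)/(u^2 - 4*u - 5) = (u + 4)/(u + 1)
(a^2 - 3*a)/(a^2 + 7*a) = (a - 3)/(a + 7)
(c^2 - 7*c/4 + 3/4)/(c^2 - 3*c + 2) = (c - 3/4)/(c - 2)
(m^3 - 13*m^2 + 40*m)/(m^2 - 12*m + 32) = m*(m - 5)/(m - 4)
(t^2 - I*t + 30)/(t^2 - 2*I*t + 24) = (t + 5*I)/(t + 4*I)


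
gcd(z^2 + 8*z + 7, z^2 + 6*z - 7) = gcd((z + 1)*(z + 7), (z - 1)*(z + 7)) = z + 7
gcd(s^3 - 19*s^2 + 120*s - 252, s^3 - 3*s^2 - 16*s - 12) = s - 6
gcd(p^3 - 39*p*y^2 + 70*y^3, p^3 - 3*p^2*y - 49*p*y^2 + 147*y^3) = p + 7*y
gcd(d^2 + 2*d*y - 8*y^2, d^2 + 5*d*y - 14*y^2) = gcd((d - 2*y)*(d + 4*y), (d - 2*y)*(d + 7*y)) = -d + 2*y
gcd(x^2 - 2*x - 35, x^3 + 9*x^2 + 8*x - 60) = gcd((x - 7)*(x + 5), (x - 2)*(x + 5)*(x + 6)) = x + 5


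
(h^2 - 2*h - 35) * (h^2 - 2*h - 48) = h^4 - 4*h^3 - 79*h^2 + 166*h + 1680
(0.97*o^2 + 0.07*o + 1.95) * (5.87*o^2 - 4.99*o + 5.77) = 5.6939*o^4 - 4.4294*o^3 + 16.6941*o^2 - 9.3266*o + 11.2515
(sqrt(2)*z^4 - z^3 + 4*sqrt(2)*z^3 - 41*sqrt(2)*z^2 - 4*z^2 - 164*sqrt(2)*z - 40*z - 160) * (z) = sqrt(2)*z^5 - z^4 + 4*sqrt(2)*z^4 - 41*sqrt(2)*z^3 - 4*z^3 - 164*sqrt(2)*z^2 - 40*z^2 - 160*z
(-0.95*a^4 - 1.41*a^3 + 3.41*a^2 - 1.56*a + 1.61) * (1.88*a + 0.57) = -1.786*a^5 - 3.1923*a^4 + 5.6071*a^3 - 0.9891*a^2 + 2.1376*a + 0.9177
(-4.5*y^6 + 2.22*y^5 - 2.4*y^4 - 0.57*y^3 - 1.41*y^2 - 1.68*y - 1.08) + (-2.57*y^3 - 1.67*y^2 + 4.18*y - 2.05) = -4.5*y^6 + 2.22*y^5 - 2.4*y^4 - 3.14*y^3 - 3.08*y^2 + 2.5*y - 3.13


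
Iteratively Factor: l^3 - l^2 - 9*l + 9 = (l - 3)*(l^2 + 2*l - 3) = (l - 3)*(l - 1)*(l + 3)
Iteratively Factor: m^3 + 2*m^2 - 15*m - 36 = (m + 3)*(m^2 - m - 12) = (m + 3)^2*(m - 4)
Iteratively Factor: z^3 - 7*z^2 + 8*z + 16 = (z - 4)*(z^2 - 3*z - 4) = (z - 4)*(z + 1)*(z - 4)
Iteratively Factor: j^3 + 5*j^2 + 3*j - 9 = (j + 3)*(j^2 + 2*j - 3) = (j + 3)^2*(j - 1)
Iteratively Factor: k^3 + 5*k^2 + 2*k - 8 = (k - 1)*(k^2 + 6*k + 8) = (k - 1)*(k + 4)*(k + 2)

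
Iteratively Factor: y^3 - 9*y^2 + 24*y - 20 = (y - 5)*(y^2 - 4*y + 4) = (y - 5)*(y - 2)*(y - 2)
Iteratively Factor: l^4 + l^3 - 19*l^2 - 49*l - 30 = (l + 2)*(l^3 - l^2 - 17*l - 15) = (l + 2)*(l + 3)*(l^2 - 4*l - 5) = (l - 5)*(l + 2)*(l + 3)*(l + 1)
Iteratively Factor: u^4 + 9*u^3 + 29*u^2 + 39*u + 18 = (u + 2)*(u^3 + 7*u^2 + 15*u + 9) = (u + 2)*(u + 3)*(u^2 + 4*u + 3) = (u + 1)*(u + 2)*(u + 3)*(u + 3)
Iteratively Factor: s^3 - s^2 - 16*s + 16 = (s + 4)*(s^2 - 5*s + 4) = (s - 4)*(s + 4)*(s - 1)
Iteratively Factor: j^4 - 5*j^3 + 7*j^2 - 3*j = (j - 3)*(j^3 - 2*j^2 + j) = (j - 3)*(j - 1)*(j^2 - j) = (j - 3)*(j - 1)^2*(j)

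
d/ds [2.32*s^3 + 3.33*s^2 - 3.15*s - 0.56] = 6.96*s^2 + 6.66*s - 3.15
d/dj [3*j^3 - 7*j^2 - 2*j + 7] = 9*j^2 - 14*j - 2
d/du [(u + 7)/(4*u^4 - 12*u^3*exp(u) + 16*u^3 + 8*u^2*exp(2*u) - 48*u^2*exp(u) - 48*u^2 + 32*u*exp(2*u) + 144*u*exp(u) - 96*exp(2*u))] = (u^4 - 3*u^3*exp(u) + 4*u^3 + 2*u^2*exp(2*u) - 12*u^2*exp(u) - 12*u^2 + 8*u*exp(2*u) + 36*u*exp(u) - (u + 7)*(-3*u^3*exp(u) + 4*u^3 + 4*u^2*exp(2*u) - 21*u^2*exp(u) + 12*u^2 + 20*u*exp(2*u) + 12*u*exp(u) - 24*u - 40*exp(2*u) + 36*exp(u)) - 24*exp(2*u))/(4*(u^4 - 3*u^3*exp(u) + 4*u^3 + 2*u^2*exp(2*u) - 12*u^2*exp(u) - 12*u^2 + 8*u*exp(2*u) + 36*u*exp(u) - 24*exp(2*u))^2)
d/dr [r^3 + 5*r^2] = r*(3*r + 10)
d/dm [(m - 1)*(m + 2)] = 2*m + 1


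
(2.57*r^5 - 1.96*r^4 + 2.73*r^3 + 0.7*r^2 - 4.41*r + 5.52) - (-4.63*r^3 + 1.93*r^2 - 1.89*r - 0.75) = 2.57*r^5 - 1.96*r^4 + 7.36*r^3 - 1.23*r^2 - 2.52*r + 6.27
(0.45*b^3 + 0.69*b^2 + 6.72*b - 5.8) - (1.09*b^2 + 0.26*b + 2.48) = 0.45*b^3 - 0.4*b^2 + 6.46*b - 8.28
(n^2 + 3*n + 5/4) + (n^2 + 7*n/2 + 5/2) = 2*n^2 + 13*n/2 + 15/4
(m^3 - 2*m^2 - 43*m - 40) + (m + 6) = m^3 - 2*m^2 - 42*m - 34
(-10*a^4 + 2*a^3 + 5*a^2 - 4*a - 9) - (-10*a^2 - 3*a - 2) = -10*a^4 + 2*a^3 + 15*a^2 - a - 7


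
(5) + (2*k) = 2*k + 5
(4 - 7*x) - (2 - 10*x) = 3*x + 2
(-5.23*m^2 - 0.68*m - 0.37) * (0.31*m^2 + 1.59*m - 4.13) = -1.6213*m^4 - 8.5265*m^3 + 20.404*m^2 + 2.2201*m + 1.5281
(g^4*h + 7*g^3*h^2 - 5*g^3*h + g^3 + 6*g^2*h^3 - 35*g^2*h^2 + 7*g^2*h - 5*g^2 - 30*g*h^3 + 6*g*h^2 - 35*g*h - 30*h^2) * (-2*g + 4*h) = -2*g^5*h - 10*g^4*h^2 + 10*g^4*h - 2*g^4 + 16*g^3*h^3 + 50*g^3*h^2 - 10*g^3*h + 10*g^3 + 24*g^2*h^4 - 80*g^2*h^3 + 16*g^2*h^2 + 50*g^2*h - 120*g*h^4 + 24*g*h^3 - 80*g*h^2 - 120*h^3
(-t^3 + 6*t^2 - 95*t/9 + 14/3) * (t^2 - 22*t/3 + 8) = -t^5 + 40*t^4/3 - 563*t^3/9 + 3512*t^2/27 - 356*t/3 + 112/3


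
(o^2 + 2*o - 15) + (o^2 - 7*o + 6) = 2*o^2 - 5*o - 9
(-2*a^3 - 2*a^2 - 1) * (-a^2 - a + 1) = 2*a^5 + 4*a^4 - a^2 + a - 1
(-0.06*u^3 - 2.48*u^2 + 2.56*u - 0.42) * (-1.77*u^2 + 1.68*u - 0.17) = 0.1062*u^5 + 4.2888*u^4 - 8.6874*u^3 + 5.4658*u^2 - 1.1408*u + 0.0714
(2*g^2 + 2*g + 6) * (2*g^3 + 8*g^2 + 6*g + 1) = 4*g^5 + 20*g^4 + 40*g^3 + 62*g^2 + 38*g + 6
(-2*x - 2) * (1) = -2*x - 2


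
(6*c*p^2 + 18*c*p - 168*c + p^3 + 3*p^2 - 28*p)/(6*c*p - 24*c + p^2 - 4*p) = p + 7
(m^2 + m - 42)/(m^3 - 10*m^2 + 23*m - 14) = (m^2 + m - 42)/(m^3 - 10*m^2 + 23*m - 14)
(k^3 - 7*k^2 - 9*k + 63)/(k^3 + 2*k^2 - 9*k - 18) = (k - 7)/(k + 2)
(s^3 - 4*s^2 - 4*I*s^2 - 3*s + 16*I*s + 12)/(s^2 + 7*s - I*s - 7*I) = (s^2 - s*(4 + 3*I) + 12*I)/(s + 7)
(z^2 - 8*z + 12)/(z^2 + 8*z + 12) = (z^2 - 8*z + 12)/(z^2 + 8*z + 12)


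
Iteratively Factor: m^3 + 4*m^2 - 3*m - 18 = (m + 3)*(m^2 + m - 6) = (m - 2)*(m + 3)*(m + 3)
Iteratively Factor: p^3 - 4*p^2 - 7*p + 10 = (p - 5)*(p^2 + p - 2) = (p - 5)*(p + 2)*(p - 1)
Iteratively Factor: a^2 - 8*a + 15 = (a - 3)*(a - 5)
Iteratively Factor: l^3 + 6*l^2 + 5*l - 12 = (l - 1)*(l^2 + 7*l + 12) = (l - 1)*(l + 3)*(l + 4)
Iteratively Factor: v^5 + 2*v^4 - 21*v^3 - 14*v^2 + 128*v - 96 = (v - 3)*(v^4 + 5*v^3 - 6*v^2 - 32*v + 32) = (v - 3)*(v + 4)*(v^3 + v^2 - 10*v + 8) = (v - 3)*(v + 4)^2*(v^2 - 3*v + 2) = (v - 3)*(v - 2)*(v + 4)^2*(v - 1)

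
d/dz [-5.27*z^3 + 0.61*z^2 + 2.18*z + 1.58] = -15.81*z^2 + 1.22*z + 2.18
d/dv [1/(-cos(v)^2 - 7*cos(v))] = -(2*cos(v) + 7)*sin(v)/((cos(v) + 7)^2*cos(v)^2)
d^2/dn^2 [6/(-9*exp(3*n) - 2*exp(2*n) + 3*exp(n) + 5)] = 6*(-2*(27*exp(2*n) + 4*exp(n) - 3)^2*exp(n) + (81*exp(2*n) + 8*exp(n) - 3)*(9*exp(3*n) + 2*exp(2*n) - 3*exp(n) - 5))*exp(n)/(9*exp(3*n) + 2*exp(2*n) - 3*exp(n) - 5)^3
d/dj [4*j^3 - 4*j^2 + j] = 12*j^2 - 8*j + 1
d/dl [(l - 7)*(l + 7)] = 2*l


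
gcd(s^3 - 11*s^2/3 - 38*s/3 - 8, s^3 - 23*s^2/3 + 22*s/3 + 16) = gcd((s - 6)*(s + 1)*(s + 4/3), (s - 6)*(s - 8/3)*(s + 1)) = s^2 - 5*s - 6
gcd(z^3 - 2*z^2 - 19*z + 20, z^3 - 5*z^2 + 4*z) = z - 1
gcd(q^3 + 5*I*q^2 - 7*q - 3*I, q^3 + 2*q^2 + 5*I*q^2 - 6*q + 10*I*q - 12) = q + 3*I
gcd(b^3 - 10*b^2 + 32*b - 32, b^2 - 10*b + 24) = b - 4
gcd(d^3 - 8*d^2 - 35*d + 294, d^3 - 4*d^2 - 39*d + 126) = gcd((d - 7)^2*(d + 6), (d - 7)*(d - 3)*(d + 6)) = d^2 - d - 42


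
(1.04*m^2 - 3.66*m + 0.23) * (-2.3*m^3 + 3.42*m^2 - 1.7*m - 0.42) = -2.392*m^5 + 11.9748*m^4 - 14.8142*m^3 + 6.5718*m^2 + 1.1462*m - 0.0966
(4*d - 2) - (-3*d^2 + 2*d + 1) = 3*d^2 + 2*d - 3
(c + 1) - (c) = 1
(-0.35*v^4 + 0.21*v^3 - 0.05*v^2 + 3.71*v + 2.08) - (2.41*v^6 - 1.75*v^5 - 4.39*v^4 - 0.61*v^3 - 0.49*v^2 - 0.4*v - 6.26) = -2.41*v^6 + 1.75*v^5 + 4.04*v^4 + 0.82*v^3 + 0.44*v^2 + 4.11*v + 8.34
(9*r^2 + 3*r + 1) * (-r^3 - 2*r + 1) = -9*r^5 - 3*r^4 - 19*r^3 + 3*r^2 + r + 1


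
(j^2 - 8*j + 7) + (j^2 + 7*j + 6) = 2*j^2 - j + 13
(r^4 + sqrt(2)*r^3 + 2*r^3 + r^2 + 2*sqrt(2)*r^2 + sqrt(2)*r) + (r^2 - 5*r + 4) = r^4 + sqrt(2)*r^3 + 2*r^3 + 2*r^2 + 2*sqrt(2)*r^2 - 5*r + sqrt(2)*r + 4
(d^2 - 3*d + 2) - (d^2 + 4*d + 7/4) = 1/4 - 7*d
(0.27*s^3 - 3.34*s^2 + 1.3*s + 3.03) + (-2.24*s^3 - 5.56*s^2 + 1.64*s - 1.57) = -1.97*s^3 - 8.9*s^2 + 2.94*s + 1.46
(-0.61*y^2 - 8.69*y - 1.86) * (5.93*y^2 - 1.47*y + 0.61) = -3.6173*y^4 - 50.635*y^3 + 1.3724*y^2 - 2.5667*y - 1.1346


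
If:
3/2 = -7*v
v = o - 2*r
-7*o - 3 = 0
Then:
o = -3/7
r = -3/28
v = -3/14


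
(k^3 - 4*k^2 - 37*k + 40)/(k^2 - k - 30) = (k^2 - 9*k + 8)/(k - 6)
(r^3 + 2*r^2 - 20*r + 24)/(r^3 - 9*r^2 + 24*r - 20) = (r + 6)/(r - 5)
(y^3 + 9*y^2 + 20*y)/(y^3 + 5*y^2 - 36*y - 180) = y*(y + 4)/(y^2 - 36)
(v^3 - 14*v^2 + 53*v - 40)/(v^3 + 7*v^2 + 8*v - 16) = (v^2 - 13*v + 40)/(v^2 + 8*v + 16)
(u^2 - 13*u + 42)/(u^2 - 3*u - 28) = (u - 6)/(u + 4)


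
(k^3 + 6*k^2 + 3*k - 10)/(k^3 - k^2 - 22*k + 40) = (k^2 + k - 2)/(k^2 - 6*k + 8)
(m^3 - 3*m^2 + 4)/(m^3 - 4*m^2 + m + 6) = (m - 2)/(m - 3)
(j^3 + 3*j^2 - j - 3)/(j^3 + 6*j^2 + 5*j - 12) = (j + 1)/(j + 4)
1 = 1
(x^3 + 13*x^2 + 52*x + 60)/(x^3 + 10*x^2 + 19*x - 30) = (x + 2)/(x - 1)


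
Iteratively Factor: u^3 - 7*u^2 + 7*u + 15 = (u - 3)*(u^2 - 4*u - 5) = (u - 5)*(u - 3)*(u + 1)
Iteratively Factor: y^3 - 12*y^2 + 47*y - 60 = (y - 3)*(y^2 - 9*y + 20) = (y - 5)*(y - 3)*(y - 4)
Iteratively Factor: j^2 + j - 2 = (j + 2)*(j - 1)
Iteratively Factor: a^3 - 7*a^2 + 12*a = (a)*(a^2 - 7*a + 12) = a*(a - 3)*(a - 4)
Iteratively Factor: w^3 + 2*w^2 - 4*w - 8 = (w + 2)*(w^2 - 4) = (w + 2)^2*(w - 2)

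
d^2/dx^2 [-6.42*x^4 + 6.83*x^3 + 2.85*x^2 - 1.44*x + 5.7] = -77.04*x^2 + 40.98*x + 5.7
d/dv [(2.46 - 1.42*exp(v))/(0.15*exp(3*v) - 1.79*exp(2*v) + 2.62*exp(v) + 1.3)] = (0.426*exp(3*v) - 3.6488*exp(2*v) + 8.8068*exp(v) - 8.2912)*exp(v)/(0.0225*exp(6*v) - 0.537*exp(5*v) + 3.9901*exp(4*v) - 8.9896*exp(3*v) + 2.2104*exp(2*v) + 6.812*exp(v) + 1.69)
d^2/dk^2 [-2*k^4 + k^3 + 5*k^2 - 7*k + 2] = -24*k^2 + 6*k + 10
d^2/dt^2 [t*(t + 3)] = 2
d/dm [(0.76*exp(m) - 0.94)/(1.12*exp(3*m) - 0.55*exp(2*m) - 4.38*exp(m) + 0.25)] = (-1.7024*exp(3*m) + 3.5764*exp(2*m) - 1.034*exp(m) - 3.9272)*exp(m)/(1.2544*exp(6*m) - 1.232*exp(5*m) - 9.5087*exp(4*m) + 5.378*exp(3*m) + 18.9094*exp(2*m) - 2.19*exp(m) + 0.0625)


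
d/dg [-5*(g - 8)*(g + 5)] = 15 - 10*g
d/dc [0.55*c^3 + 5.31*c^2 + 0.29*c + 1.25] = 1.65*c^2 + 10.62*c + 0.29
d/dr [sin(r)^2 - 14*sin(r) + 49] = 2*(sin(r) - 7)*cos(r)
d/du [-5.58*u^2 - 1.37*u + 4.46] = -11.16*u - 1.37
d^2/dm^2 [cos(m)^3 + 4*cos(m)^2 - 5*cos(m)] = 17*cos(m)/4 - 8*cos(2*m) - 9*cos(3*m)/4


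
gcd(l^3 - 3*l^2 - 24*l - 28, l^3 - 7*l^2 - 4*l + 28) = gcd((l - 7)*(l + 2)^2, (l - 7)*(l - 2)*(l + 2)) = l^2 - 5*l - 14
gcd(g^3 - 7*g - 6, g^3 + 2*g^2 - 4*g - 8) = g + 2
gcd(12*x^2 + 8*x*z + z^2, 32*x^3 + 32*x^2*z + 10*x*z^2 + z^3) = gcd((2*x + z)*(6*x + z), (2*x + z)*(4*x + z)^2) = 2*x + z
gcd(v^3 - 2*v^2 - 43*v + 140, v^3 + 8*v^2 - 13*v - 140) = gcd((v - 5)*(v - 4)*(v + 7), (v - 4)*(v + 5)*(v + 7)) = v^2 + 3*v - 28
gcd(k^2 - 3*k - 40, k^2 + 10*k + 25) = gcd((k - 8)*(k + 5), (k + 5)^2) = k + 5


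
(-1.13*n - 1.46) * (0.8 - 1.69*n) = 1.9097*n^2 + 1.5634*n - 1.168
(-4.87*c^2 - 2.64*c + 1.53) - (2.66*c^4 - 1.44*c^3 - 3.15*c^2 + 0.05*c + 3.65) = -2.66*c^4 + 1.44*c^3 - 1.72*c^2 - 2.69*c - 2.12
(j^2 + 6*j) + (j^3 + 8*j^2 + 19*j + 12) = j^3 + 9*j^2 + 25*j + 12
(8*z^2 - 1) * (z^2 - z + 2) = 8*z^4 - 8*z^3 + 15*z^2 + z - 2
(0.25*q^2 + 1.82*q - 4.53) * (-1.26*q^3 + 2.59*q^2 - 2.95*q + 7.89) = -0.315*q^5 - 1.6457*q^4 + 9.6841*q^3 - 15.1292*q^2 + 27.7233*q - 35.7417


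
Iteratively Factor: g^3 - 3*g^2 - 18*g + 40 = (g - 2)*(g^2 - g - 20) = (g - 5)*(g - 2)*(g + 4)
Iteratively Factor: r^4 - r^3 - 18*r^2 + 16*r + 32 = (r - 4)*(r^3 + 3*r^2 - 6*r - 8) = (r - 4)*(r + 1)*(r^2 + 2*r - 8) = (r - 4)*(r - 2)*(r + 1)*(r + 4)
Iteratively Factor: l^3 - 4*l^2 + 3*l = (l)*(l^2 - 4*l + 3) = l*(l - 1)*(l - 3)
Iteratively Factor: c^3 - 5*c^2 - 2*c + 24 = (c - 3)*(c^2 - 2*c - 8) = (c - 4)*(c - 3)*(c + 2)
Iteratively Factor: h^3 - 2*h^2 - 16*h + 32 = (h - 2)*(h^2 - 16) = (h - 2)*(h + 4)*(h - 4)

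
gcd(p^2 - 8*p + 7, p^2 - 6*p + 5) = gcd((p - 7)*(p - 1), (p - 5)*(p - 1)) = p - 1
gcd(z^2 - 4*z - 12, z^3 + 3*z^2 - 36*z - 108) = z - 6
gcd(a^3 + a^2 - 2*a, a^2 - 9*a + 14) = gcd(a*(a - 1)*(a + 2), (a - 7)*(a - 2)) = 1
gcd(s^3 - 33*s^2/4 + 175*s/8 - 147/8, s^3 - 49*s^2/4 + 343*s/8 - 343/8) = s^2 - 21*s/4 + 49/8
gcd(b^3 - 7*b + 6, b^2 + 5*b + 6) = b + 3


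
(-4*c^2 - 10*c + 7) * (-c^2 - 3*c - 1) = 4*c^4 + 22*c^3 + 27*c^2 - 11*c - 7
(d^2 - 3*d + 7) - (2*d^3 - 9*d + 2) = -2*d^3 + d^2 + 6*d + 5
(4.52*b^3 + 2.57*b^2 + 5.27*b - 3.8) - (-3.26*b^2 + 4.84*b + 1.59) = 4.52*b^3 + 5.83*b^2 + 0.43*b - 5.39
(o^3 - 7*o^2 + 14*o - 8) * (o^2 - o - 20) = o^5 - 8*o^4 + o^3 + 118*o^2 - 272*o + 160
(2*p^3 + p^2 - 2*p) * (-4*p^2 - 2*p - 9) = -8*p^5 - 8*p^4 - 12*p^3 - 5*p^2 + 18*p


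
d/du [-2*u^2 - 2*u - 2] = -4*u - 2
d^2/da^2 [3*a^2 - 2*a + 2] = 6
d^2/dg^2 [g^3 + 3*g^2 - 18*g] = 6*g + 6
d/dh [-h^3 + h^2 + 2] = h*(2 - 3*h)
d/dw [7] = 0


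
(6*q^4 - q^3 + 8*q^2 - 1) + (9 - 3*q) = 6*q^4 - q^3 + 8*q^2 - 3*q + 8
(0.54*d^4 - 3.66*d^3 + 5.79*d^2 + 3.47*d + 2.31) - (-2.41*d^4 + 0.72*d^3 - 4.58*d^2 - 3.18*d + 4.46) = 2.95*d^4 - 4.38*d^3 + 10.37*d^2 + 6.65*d - 2.15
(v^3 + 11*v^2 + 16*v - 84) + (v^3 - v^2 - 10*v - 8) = 2*v^3 + 10*v^2 + 6*v - 92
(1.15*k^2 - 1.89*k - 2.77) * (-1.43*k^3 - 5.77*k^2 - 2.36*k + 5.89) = -1.6445*k^5 - 3.9328*k^4 + 12.1524*k^3 + 27.2168*k^2 - 4.5949*k - 16.3153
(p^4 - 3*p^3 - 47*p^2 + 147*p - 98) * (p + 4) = p^5 + p^4 - 59*p^3 - 41*p^2 + 490*p - 392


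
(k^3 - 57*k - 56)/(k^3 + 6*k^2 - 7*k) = (k^2 - 7*k - 8)/(k*(k - 1))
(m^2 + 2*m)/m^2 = (m + 2)/m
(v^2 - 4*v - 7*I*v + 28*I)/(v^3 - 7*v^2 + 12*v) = (v - 7*I)/(v*(v - 3))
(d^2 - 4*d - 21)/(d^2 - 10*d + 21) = (d + 3)/(d - 3)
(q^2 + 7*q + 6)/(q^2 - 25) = (q^2 + 7*q + 6)/(q^2 - 25)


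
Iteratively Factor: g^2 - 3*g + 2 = (g - 2)*(g - 1)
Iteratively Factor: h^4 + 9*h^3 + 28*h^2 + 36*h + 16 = (h + 4)*(h^3 + 5*h^2 + 8*h + 4) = (h + 2)*(h + 4)*(h^2 + 3*h + 2) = (h + 2)^2*(h + 4)*(h + 1)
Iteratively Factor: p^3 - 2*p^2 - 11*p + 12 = (p + 3)*(p^2 - 5*p + 4) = (p - 1)*(p + 3)*(p - 4)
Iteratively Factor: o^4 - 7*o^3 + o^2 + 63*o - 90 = (o + 3)*(o^3 - 10*o^2 + 31*o - 30) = (o - 5)*(o + 3)*(o^2 - 5*o + 6) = (o - 5)*(o - 2)*(o + 3)*(o - 3)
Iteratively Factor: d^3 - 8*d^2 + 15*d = (d)*(d^2 - 8*d + 15) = d*(d - 3)*(d - 5)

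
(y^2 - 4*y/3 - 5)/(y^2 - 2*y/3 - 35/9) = 3*(y - 3)/(3*y - 7)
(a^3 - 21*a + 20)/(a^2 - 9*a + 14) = (a^3 - 21*a + 20)/(a^2 - 9*a + 14)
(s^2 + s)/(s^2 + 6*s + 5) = s/(s + 5)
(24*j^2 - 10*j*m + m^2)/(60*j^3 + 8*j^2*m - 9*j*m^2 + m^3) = (4*j - m)/(10*j^2 + 3*j*m - m^2)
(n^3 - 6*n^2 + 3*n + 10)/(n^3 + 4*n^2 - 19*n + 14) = (n^2 - 4*n - 5)/(n^2 + 6*n - 7)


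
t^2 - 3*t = t*(t - 3)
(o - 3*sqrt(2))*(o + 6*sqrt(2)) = o^2 + 3*sqrt(2)*o - 36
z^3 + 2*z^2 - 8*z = z*(z - 2)*(z + 4)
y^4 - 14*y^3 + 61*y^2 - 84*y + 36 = (y - 6)^2*(y - 1)^2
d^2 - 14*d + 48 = (d - 8)*(d - 6)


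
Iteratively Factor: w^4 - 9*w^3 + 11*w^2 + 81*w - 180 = (w + 3)*(w^3 - 12*w^2 + 47*w - 60) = (w - 3)*(w + 3)*(w^2 - 9*w + 20) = (w - 5)*(w - 3)*(w + 3)*(w - 4)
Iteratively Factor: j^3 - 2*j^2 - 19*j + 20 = (j - 1)*(j^2 - j - 20) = (j - 1)*(j + 4)*(j - 5)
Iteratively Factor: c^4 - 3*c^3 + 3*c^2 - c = (c - 1)*(c^3 - 2*c^2 + c) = (c - 1)^2*(c^2 - c) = c*(c - 1)^2*(c - 1)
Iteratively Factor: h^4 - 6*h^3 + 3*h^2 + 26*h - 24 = (h + 2)*(h^3 - 8*h^2 + 19*h - 12) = (h - 4)*(h + 2)*(h^2 - 4*h + 3) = (h - 4)*(h - 1)*(h + 2)*(h - 3)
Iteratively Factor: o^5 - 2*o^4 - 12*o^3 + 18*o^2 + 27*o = (o + 1)*(o^4 - 3*o^3 - 9*o^2 + 27*o) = o*(o + 1)*(o^3 - 3*o^2 - 9*o + 27) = o*(o + 1)*(o + 3)*(o^2 - 6*o + 9) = o*(o - 3)*(o + 1)*(o + 3)*(o - 3)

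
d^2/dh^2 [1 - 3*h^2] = -6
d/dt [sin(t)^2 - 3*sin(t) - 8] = (2*sin(t) - 3)*cos(t)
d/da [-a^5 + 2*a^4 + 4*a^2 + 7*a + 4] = -5*a^4 + 8*a^3 + 8*a + 7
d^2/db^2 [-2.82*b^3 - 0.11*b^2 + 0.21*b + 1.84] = -16.92*b - 0.22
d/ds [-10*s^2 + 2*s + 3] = 2 - 20*s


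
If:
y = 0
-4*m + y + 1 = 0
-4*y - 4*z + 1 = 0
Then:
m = 1/4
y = 0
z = 1/4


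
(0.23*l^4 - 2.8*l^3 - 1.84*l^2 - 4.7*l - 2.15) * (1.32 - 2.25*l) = -0.5175*l^5 + 6.6036*l^4 + 0.444000000000001*l^3 + 8.1462*l^2 - 1.3665*l - 2.838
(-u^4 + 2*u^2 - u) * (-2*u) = 2*u^5 - 4*u^3 + 2*u^2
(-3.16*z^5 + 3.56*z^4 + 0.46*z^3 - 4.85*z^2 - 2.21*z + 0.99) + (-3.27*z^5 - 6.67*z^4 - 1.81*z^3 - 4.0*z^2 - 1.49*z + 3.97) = -6.43*z^5 - 3.11*z^4 - 1.35*z^3 - 8.85*z^2 - 3.7*z + 4.96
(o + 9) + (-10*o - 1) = 8 - 9*o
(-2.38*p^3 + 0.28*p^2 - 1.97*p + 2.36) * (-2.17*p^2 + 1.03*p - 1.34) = 5.1646*p^5 - 3.059*p^4 + 7.7525*p^3 - 7.5255*p^2 + 5.0706*p - 3.1624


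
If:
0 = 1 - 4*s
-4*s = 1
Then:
No Solution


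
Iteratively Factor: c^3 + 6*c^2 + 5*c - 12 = (c + 3)*(c^2 + 3*c - 4) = (c + 3)*(c + 4)*(c - 1)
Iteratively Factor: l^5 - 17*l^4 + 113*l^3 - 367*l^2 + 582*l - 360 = (l - 3)*(l^4 - 14*l^3 + 71*l^2 - 154*l + 120) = (l - 3)*(l - 2)*(l^3 - 12*l^2 + 47*l - 60) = (l - 4)*(l - 3)*(l - 2)*(l^2 - 8*l + 15) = (l - 5)*(l - 4)*(l - 3)*(l - 2)*(l - 3)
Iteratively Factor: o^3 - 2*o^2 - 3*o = (o - 3)*(o^2 + o) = (o - 3)*(o + 1)*(o)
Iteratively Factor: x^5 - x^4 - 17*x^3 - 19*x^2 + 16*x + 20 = (x - 1)*(x^4 - 17*x^2 - 36*x - 20) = (x - 1)*(x + 2)*(x^3 - 2*x^2 - 13*x - 10) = (x - 5)*(x - 1)*(x + 2)*(x^2 + 3*x + 2) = (x - 5)*(x - 1)*(x + 2)^2*(x + 1)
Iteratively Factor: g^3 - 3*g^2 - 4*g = (g + 1)*(g^2 - 4*g) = g*(g + 1)*(g - 4)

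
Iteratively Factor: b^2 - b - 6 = (b + 2)*(b - 3)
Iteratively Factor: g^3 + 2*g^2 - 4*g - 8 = (g + 2)*(g^2 - 4) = (g + 2)^2*(g - 2)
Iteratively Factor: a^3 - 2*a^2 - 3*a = (a - 3)*(a^2 + a) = (a - 3)*(a + 1)*(a)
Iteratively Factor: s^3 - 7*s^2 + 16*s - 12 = (s - 2)*(s^2 - 5*s + 6) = (s - 3)*(s - 2)*(s - 2)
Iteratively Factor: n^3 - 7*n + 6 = (n - 2)*(n^2 + 2*n - 3) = (n - 2)*(n - 1)*(n + 3)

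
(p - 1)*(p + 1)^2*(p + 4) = p^4 + 5*p^3 + 3*p^2 - 5*p - 4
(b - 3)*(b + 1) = b^2 - 2*b - 3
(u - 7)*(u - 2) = u^2 - 9*u + 14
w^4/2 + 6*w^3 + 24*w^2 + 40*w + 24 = (w/2 + 1)*(w + 2)^2*(w + 6)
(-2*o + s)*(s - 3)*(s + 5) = -2*o*s^2 - 4*o*s + 30*o + s^3 + 2*s^2 - 15*s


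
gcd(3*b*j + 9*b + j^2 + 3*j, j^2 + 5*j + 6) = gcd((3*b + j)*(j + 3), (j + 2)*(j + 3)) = j + 3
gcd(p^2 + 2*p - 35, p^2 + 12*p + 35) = p + 7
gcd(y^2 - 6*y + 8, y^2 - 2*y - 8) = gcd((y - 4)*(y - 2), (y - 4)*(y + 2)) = y - 4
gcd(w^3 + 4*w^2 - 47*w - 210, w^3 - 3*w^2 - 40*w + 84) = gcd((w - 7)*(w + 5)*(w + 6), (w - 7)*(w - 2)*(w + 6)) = w^2 - w - 42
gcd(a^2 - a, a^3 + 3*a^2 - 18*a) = a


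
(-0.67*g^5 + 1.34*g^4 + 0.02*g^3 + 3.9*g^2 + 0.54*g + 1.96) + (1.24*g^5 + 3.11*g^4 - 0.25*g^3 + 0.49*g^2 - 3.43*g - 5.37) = 0.57*g^5 + 4.45*g^4 - 0.23*g^3 + 4.39*g^2 - 2.89*g - 3.41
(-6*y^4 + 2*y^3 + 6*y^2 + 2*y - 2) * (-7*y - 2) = 42*y^5 - 2*y^4 - 46*y^3 - 26*y^2 + 10*y + 4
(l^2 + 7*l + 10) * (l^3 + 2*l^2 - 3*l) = l^5 + 9*l^4 + 21*l^3 - l^2 - 30*l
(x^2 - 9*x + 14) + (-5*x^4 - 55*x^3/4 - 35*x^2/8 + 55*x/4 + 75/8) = -5*x^4 - 55*x^3/4 - 27*x^2/8 + 19*x/4 + 187/8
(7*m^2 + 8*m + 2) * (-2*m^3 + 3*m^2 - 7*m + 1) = -14*m^5 + 5*m^4 - 29*m^3 - 43*m^2 - 6*m + 2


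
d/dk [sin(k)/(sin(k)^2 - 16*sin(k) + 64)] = -(sin(k) + 8)*cos(k)/(sin(k) - 8)^3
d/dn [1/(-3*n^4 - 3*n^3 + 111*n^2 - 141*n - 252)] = (4*n^3 + 3*n^2 - 74*n + 47)/(3*(n^4 + n^3 - 37*n^2 + 47*n + 84)^2)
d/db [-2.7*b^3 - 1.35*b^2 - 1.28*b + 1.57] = -8.1*b^2 - 2.7*b - 1.28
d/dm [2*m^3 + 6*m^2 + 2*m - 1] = 6*m^2 + 12*m + 2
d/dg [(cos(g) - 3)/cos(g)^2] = (cos(g) - 6)*sin(g)/cos(g)^3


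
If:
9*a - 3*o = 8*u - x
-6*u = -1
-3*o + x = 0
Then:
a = 4/27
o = x/3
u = 1/6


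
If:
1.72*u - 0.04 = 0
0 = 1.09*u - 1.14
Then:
No Solution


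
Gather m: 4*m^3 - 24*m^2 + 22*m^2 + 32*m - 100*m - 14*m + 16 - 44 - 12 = 4*m^3 - 2*m^2 - 82*m - 40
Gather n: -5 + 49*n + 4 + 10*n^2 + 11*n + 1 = 10*n^2 + 60*n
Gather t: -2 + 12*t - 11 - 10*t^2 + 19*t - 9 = -10*t^2 + 31*t - 22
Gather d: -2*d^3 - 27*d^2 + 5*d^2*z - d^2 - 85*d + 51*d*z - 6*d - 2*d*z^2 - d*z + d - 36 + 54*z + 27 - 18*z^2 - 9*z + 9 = -2*d^3 + d^2*(5*z - 28) + d*(-2*z^2 + 50*z - 90) - 18*z^2 + 45*z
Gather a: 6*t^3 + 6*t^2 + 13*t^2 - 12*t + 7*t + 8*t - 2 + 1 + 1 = 6*t^3 + 19*t^2 + 3*t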